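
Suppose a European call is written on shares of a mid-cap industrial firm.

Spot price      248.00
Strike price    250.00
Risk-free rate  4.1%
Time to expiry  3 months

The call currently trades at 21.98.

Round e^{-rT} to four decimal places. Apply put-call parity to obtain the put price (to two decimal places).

e^(−rT) = e^(−0.041·0.25) = 0.9898
Put-call parity: C − P = S − K·e^(−rT) = 248 − 250·0.9898 = 248 − 247.4500 = 0.5500
P = C − (C − P) = 21.98 − (0.5500) = 21.4300

21.43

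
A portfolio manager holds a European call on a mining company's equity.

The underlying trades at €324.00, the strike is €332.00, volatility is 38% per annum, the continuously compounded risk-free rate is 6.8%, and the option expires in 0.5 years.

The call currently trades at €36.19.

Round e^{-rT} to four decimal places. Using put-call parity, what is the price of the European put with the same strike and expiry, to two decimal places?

exp(−rT) = exp(−0.068·0.5) = 0.9666
Put-call parity: C − P = S − K·e^(−rT) = 324 − 332·0.9666 = 324 − 320.9112 = 3.0888
P = C − (C − P) = 36.19 − (3.0888) = 33.1012

€33.10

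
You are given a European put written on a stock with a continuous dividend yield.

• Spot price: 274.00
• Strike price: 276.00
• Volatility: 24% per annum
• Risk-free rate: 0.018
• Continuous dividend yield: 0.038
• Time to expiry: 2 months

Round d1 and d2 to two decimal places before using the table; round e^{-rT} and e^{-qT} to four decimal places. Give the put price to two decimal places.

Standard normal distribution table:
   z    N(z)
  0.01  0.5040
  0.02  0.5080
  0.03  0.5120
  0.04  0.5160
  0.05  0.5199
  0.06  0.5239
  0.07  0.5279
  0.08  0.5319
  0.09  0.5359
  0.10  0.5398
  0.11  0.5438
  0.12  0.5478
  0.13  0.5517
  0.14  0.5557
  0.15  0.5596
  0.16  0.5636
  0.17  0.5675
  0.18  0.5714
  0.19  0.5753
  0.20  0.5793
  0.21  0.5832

12.44

σ√T = 0.24 × 0.4082 = 0.0980
ln(S/K) + (r − q + σ²/2)T = ln(274/276) + (0.018 − 0.038 + 0.24²/2)·0.1667 = -0.0073 + 0.0015 = -0.0058
d₁ = -0.0058 / 0.0980 = -0.0593 ⇒ -0.06
d₂ = d₁ − σ√T = -0.0593 − 0.0980 = -0.1572 ⇒ -0.16
exp(−qT) = exp(−0.038·0.1667) = 0.9937;  exp(−rT) = exp(−0.018·0.1667) = 0.9970
N(−d₂) = N(0.16) = 0.5636;  N(−d₁) = N(0.06) = 0.5239
P = 276·0.9970·0.5636 − 274·0.9937·0.5239 = 155.0869 − 142.6442 = 12.4427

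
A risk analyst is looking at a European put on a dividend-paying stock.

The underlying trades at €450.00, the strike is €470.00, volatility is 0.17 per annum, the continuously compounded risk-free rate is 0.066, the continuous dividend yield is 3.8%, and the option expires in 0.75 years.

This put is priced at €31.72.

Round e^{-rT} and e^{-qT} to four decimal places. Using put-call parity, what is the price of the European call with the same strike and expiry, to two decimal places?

€21.78

exp(−qT) = exp(−0.038·0.75) = 0.9719;  exp(−rT) = exp(−0.066·0.75) = 0.9517
Put-call parity: C − P = S·e^(−qT) − K·e^(−rT) = 450·0.9719 − 470·0.9517 = 437.3550 − 447.2990 = -9.9440
C = P + (C − P) = 31.72 + (-9.9440) = 21.7760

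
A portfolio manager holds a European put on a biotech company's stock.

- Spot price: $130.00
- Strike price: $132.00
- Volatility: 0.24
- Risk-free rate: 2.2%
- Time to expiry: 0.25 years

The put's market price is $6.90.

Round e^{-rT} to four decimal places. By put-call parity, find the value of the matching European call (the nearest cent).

exp(−rT) = exp(−0.022·0.25) = 0.9945
Put-call parity: C − P = S − K·e^(−rT) = 130 − 132·0.9945 = 130 − 131.2740 = -1.2740
C = P + (C − P) = 6.90 + (-1.2740) = 5.6260

$5.63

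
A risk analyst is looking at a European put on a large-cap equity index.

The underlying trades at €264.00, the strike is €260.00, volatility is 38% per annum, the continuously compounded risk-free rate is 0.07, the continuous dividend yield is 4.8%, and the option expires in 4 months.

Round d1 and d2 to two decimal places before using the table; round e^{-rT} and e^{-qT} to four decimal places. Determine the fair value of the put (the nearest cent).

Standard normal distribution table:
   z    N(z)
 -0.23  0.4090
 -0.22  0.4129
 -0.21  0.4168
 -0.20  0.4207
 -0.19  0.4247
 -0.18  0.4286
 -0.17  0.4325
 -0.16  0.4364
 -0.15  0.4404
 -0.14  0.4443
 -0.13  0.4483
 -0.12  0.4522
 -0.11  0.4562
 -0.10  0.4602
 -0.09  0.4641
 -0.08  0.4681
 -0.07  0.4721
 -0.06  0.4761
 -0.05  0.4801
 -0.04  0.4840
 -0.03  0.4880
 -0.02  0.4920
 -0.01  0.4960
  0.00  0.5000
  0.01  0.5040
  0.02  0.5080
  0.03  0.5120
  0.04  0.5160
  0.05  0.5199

€19.73

T = 0.3333;  σ√T = 0.2194
d₁ = [ln(264/260) + (0.07 − 0.048 + ½·0.38²)·0.3333] / (σ√T) = (0.0153 + 0.0314) / 0.2194 = 0.2127 which rounds to 0.21
d₂ = 0.2127 − 0.2194 = -0.0067 which rounds to -0.01
e^(−qT) = e^(−0.048·0.3333) = 0.9841;  e^(−rT) = e^(−0.07·0.3333) = 0.9769
N(−d₂) = N(0.01) = 0.5040;  N(−d₁) = N(-0.21) = 0.4168
P = 260·0.9769·0.5040 − 264·0.9841·0.4168 = 128.0130 − 108.2856 = 19.7273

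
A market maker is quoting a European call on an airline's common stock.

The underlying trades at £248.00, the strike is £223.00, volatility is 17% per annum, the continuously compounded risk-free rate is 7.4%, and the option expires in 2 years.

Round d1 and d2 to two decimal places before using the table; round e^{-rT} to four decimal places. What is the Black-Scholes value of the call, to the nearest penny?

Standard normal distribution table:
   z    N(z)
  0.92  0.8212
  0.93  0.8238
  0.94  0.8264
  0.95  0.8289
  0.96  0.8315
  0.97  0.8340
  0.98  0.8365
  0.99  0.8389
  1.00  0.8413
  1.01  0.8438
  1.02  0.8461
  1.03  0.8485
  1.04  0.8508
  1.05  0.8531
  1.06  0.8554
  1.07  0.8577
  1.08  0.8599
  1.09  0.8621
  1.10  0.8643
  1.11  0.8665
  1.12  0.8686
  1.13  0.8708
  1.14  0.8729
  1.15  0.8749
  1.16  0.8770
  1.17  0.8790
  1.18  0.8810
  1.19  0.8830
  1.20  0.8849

T = 2;  σ√T = 0.2404
d₁ = [ln(248/223) + (0.074 + ½·0.17²)·2] / (σ√T) = (0.1063 + 0.1769) / 0.2404 = 1.1778 ⇒ 1.18
d₂ = 1.1778 − 0.2404 = 0.9374 ⇒ 0.94
e^(−rT) = e^(−0.074·2) = 0.8624
C = 248·N(1.18) − 223·0.8624·N(0.94) = 248·0.8810 − 223·0.8624·0.8264 = 218.4880 − 158.9293 = 59.5587

£59.56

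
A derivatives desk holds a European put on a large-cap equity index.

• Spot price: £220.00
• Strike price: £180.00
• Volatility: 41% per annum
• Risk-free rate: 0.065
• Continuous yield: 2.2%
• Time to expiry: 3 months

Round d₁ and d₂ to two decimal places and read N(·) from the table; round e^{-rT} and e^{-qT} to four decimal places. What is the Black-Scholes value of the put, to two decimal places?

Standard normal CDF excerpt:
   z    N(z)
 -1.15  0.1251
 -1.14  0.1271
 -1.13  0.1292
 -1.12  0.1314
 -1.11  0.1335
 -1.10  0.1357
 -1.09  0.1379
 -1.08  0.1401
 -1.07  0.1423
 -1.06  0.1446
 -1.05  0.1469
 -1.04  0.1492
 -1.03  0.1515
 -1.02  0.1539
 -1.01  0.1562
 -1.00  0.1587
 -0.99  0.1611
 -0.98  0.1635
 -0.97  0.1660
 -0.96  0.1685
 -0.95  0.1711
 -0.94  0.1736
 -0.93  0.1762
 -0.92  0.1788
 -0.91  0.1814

σ√T = 0.41·√0.25 = 0.2050
d₁ = [ln(220/180) + (0.065 − 0.022 + 0.41²/2)·0.25] / 0.2050 = [0.2007 + 0.0318] / 0.2050 = 1.1338 → 1.13
d₂ = d₁ − σ√T = 1.1338 − 0.2050 = 0.9288 → 0.93
e^(−qT) = e^(−0.022·0.25) = 0.9945;  e^(−rT) = e^(−0.065·0.25) = 0.9839
N(−d₂) = N(-0.93) = 0.1762;  N(−d₁) = N(-1.13) = 0.1292
P = 180·0.9839·0.1762 − 220·0.9945·0.1292 = 31.2054 − 28.2677 = 2.9377

£2.94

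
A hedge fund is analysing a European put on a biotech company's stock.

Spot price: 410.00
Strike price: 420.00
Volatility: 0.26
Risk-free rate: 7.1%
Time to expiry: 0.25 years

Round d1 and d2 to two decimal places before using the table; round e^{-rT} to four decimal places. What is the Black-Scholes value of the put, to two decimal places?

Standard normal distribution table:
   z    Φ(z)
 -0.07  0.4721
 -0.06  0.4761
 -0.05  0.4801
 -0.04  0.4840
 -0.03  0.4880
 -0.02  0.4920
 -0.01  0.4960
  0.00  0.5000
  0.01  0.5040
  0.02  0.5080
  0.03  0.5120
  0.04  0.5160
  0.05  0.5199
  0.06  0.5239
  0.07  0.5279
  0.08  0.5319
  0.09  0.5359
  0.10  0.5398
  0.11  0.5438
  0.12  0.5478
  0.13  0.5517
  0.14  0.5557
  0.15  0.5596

T = 0.25;  σ√T = 0.1300
d₁ = [ln(410/420) + (0.071 + 0.26²/2)·0.25] / 0.1300 = [-0.0241 + 0.0262] / 0.1300 = 0.0162 which rounds to 0.02
d₂ = d₁ − σ√T = 0.0162 − 0.1300 = -0.1138 which rounds to -0.11
exp(−rT) = exp(−0.071·0.25) = 0.9824
P = 420·0.9824·N(0.11) − 410·N(-0.02) = 420·0.9824·0.5438 − 410·0.4920 = 224.3762 − 201.7200 = 22.6562

22.66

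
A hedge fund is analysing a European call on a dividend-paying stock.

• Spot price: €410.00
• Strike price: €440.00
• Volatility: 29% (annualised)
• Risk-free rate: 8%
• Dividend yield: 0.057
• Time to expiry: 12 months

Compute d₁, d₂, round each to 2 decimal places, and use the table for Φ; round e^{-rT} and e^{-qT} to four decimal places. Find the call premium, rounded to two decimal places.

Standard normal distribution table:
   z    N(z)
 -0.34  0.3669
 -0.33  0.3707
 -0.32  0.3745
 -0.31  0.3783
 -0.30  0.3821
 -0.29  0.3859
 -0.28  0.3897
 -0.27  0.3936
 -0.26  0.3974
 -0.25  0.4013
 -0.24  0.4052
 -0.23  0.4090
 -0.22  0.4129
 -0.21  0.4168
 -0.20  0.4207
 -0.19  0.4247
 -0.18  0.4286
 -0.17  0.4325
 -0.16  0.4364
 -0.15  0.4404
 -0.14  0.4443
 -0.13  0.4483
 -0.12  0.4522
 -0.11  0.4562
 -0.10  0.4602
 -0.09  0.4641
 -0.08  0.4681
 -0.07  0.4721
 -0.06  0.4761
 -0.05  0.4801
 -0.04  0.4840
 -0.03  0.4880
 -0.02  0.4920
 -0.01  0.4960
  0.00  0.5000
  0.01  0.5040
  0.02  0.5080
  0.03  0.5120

σ√T = 0.29·√1 = 0.2900
d₁ = [ln(410/440) + (0.08 − 0.057 + 0.29²/2)·1] / 0.2900 = [-0.0706 + 0.0650] / 0.2900 = -0.0192 → -0.02
d₂ = d₁ − σ√T = -0.0192 − 0.2900 = -0.3092 → -0.31
e^(−qT) = e^(−0.057·1) = 0.9446;  e^(−rT) = e^(−0.08·1) = 0.9231
N(d₁) = N(-0.02) = 0.4920;  N(d₂) = N(-0.31) = 0.3783
C = 410·0.9446·0.4920 − 440·0.9231·0.3783 = 190.5447 − 153.6518 = 36.8929

€36.89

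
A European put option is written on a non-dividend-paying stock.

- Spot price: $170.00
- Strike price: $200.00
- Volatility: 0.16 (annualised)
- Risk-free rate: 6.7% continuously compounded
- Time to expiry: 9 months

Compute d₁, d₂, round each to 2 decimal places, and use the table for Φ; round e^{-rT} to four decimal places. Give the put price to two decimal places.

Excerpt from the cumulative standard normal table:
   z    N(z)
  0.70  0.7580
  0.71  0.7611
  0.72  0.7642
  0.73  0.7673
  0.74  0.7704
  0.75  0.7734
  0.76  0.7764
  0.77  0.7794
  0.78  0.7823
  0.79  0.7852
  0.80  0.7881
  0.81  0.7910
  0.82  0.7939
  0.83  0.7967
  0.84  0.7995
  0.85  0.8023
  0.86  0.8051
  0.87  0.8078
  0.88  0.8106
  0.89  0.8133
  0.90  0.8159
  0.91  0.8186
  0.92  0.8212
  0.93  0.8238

$23.21

σ√T = 0.16·√0.75 = 0.1386
ln(S/K) + (r + σ²/2)T = ln(170/200) + (0.067 + 0.16²/2)·0.75 = -0.1625 + 0.0599 = -0.1027
d₁ = -0.1027 / 0.1386 = -0.7409 which rounds to -0.74
d₂ = d₁ − σ√T = -0.7409 − 0.1386 = -0.8795 which rounds to -0.88
exp(−rT) = exp(−0.067·0.75) = 0.9510
N(−d₂) = N(0.88) = 0.8106;  N(−d₁) = N(0.74) = 0.7704
P = 200·0.9510·0.8106 − 170·0.7704 = 154.1761 − 130.9680 = 23.2081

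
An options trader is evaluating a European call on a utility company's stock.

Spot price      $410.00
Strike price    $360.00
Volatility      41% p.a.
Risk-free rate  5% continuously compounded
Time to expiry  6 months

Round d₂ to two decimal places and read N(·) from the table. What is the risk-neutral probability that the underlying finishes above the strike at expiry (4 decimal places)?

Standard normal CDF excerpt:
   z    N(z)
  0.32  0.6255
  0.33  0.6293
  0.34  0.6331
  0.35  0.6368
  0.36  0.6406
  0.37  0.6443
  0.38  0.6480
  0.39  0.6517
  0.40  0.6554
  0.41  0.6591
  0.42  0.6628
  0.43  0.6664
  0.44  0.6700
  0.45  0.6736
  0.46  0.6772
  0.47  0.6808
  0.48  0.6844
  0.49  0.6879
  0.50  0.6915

σ√T = 0.41 × 0.7071 = 0.2899
ln(S/K) + (r + σ²/2)T = ln(410/360) + (0.05 + 0.41²/2)·0.5 = 0.1301 + 0.0670 = 0.1971
d₁ = 0.1971 / 0.2899 = 0.6798 ≈ 0.68
d₂ = d₁ − σ√T = 0.6798 − 0.2899 = 0.3899 ≈ 0.39
Pr(exercise) under Q = N(d₂) = 0.6517

0.6517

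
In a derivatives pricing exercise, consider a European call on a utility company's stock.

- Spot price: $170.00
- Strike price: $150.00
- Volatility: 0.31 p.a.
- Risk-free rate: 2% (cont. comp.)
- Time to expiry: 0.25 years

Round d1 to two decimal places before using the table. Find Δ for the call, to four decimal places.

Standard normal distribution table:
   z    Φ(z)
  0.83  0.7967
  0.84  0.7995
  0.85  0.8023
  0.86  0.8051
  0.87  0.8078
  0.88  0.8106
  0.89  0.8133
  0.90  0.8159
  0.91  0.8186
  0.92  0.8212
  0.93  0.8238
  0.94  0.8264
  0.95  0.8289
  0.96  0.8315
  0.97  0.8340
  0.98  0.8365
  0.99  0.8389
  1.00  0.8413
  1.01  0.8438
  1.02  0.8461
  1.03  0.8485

0.8212

T = 0.25;  σ√T = 0.1550
d₁ = [ln(170/150) + (0.02 + ½·0.31²)·0.25] / (σ√T) = (0.1252 + 0.0170) / 0.1550 = 0.9173 ≈ 0.92
N(d₁) = N(0.92) = 0.8212
Δ_call = N(d₁) = 0.8212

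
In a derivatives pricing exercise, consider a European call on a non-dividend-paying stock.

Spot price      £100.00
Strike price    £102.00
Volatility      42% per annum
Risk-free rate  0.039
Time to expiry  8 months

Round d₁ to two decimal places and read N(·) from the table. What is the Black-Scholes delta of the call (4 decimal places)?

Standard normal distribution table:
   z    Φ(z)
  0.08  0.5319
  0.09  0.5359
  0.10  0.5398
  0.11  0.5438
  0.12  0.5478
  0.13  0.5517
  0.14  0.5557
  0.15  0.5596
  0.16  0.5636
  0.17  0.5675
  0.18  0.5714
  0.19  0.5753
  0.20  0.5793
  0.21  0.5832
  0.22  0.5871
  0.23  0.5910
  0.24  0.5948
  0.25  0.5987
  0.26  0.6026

0.5753

σ√T = 0.42 × 0.8165 = 0.3429
d₁ = [ln(100/102) + (0.039 + 0.42²/2)·0.6667] / 0.3429 = [-0.0198 + 0.0848] / 0.3429 = 0.1895 which rounds to 0.19
N(d₁) = N(0.19) = 0.5753
Δ_call = N(d₁) = 0.5753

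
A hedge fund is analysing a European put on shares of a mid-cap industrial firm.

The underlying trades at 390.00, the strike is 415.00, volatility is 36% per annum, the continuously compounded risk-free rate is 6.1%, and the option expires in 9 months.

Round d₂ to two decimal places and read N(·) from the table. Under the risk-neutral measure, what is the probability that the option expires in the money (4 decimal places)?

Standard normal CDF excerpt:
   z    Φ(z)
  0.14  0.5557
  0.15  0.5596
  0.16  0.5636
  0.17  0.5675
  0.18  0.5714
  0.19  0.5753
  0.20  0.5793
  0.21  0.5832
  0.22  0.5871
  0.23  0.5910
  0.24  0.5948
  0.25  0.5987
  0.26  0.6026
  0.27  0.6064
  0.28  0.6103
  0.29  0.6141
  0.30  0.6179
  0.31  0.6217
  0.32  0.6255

0.5832

σ√T = 0.36·√0.75 = 0.3118
ln(S/K) + (r + σ²/2)T = ln(390/415) + (0.061 + 0.36²/2)·0.75 = -0.0621 + 0.0943 = 0.0322
d₁ = 0.0322 / 0.3118 = 0.1033 ⇒ 0.10
d₂ = d₁ − σ√T = 0.1033 − 0.3118 = -0.2084 ⇒ -0.21
Pr(exercise) under Q = N(−d₂) = N(0.21) = 0.5832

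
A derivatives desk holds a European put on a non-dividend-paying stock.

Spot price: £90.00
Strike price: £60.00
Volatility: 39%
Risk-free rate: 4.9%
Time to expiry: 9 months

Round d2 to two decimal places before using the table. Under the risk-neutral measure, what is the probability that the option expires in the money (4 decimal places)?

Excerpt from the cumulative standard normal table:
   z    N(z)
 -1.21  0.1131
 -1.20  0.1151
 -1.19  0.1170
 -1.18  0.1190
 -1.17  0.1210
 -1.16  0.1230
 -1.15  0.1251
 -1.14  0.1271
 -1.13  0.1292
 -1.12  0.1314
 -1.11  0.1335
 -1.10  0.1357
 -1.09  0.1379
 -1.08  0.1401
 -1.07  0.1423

σ√T = 0.39 × 0.8660 = 0.3377
ln(S/K) + (r + σ²/2)T = ln(90/60) + (0.049 + 0.39²/2)·0.75 = 0.4055 + 0.0938 = 0.4993
d₁ = 0.4993 / 0.3377 = 1.4782 ≈ 1.48
d₂ = d₁ − σ√T = 1.4782 − 0.3377 = 1.1404 ≈ 1.14
Risk-neutral Pr[S_T < K] = N(−d₂) = N(-1.14) = 0.1271

0.1271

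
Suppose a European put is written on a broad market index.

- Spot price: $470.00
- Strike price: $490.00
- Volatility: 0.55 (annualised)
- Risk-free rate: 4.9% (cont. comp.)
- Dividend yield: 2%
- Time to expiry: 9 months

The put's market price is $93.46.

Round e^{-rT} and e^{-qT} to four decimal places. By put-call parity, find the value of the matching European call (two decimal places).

$84.15

e^(−qT) = e^(−0.02·0.75) = 0.9851;  e^(−rT) = e^(−0.049·0.75) = 0.9639
Put-call parity: C − P = S·e^(−qT) − K·e^(−rT) = 470·0.9851 − 490·0.9639 = 462.9970 − 472.3110 = -9.3140
C = P + (C − P) = 93.46 + (-9.3140) = 84.1460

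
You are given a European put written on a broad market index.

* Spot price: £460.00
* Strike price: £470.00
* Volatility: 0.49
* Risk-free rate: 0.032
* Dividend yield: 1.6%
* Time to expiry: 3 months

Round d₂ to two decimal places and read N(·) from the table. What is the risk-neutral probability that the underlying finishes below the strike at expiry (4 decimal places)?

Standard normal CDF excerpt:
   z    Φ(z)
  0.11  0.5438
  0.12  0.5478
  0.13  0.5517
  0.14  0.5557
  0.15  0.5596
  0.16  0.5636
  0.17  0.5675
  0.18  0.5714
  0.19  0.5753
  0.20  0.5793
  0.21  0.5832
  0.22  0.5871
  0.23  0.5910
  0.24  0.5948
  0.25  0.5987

σ√T = 0.49 × 0.5000 = 0.2450
d₁ = [ln(460/470) + (0.032 − 0.016 + 0.49²/2)·0.25] / 0.2450 = [-0.0215 + 0.0340] / 0.2450 = 0.0510 ⇒ 0.05
d₂ = d₁ − σ√T = 0.0510 − 0.2450 = -0.1940 ⇒ -0.19
Pr(exercise) under Q = N(−d₂) = N(0.19) = 0.5753

0.5753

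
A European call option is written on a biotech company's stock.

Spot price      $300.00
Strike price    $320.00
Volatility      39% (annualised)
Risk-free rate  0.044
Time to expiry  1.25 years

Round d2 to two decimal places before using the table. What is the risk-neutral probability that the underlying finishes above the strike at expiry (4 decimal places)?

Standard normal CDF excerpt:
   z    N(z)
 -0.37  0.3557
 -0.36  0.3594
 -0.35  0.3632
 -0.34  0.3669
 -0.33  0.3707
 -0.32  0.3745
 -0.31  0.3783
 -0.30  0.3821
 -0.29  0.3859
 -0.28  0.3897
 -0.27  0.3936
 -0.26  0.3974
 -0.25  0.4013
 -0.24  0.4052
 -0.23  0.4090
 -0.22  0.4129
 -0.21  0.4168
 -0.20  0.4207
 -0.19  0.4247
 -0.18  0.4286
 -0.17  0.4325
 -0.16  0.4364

0.4052

σ√T = 0.39·√1.25 = 0.4360
d₁ = [ln(300/320) + (0.044 + ½·0.39²)·1.25] / (σ√T) = (-0.0645 + 0.1501) / 0.4360 = 0.1961 → 0.20
d₂ = 0.1961 − 0.4360 = -0.2399 → -0.24
Pr(exercise) under Q = N(d₂) = 0.4052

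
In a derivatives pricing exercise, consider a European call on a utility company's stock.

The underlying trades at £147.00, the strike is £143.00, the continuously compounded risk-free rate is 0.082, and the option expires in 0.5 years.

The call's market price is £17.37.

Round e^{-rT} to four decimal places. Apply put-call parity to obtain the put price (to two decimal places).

£7.62

e^(−rT) = e^(−0.082·0.5) = 0.9598
Put-call parity: C − P = S − K·e^(−rT) = 147 − 143·0.9598 = 147 − 137.2514 = 9.7486
P = C − (C − P) = 17.37 − (9.7486) = 7.6214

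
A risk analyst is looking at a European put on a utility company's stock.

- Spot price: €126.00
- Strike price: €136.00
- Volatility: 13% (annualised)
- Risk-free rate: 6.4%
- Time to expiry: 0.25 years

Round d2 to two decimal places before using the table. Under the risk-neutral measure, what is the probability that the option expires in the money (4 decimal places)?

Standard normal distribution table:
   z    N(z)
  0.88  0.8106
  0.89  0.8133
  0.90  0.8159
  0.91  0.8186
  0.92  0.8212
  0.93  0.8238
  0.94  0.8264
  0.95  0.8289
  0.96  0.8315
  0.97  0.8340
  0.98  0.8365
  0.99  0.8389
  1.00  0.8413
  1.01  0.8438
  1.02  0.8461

0.8315

σ√T = 0.13 × 0.5000 = 0.0650
d₁ = [ln(126/136) + (0.064 + 0.13²/2)·0.25] / 0.0650 = [-0.0764 + 0.0181] / 0.0650 = -0.8963 which rounds to -0.90
d₂ = d₁ − σ√T = -0.8963 − 0.0650 = -0.9613 which rounds to -0.96
Pr(exercise) under Q = N(−d₂) = N(0.96) = 0.8315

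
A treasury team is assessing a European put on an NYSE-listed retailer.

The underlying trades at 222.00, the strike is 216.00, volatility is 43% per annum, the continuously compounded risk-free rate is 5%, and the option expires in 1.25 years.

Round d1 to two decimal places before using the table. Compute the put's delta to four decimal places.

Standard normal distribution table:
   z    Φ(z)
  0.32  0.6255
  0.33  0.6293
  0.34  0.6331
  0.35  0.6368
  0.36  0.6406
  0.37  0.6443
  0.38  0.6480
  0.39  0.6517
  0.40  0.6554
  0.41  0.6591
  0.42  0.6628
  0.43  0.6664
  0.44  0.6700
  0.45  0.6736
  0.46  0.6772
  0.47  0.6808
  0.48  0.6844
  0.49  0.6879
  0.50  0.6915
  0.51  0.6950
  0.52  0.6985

σ√T = 0.43 × 1.1180 = 0.4808
d₁ = [ln(222/216) + (0.05 + ½·0.43²)·1.25] / (σ√T) = (0.0274 + 0.1781) / 0.4808 = 0.4274 ⇒ 0.43
N(d₁) = N(0.43) = 0.6664
Δ_put = N(d₁) − 1 = 0.6664 − 1 = -0.3336

-0.3336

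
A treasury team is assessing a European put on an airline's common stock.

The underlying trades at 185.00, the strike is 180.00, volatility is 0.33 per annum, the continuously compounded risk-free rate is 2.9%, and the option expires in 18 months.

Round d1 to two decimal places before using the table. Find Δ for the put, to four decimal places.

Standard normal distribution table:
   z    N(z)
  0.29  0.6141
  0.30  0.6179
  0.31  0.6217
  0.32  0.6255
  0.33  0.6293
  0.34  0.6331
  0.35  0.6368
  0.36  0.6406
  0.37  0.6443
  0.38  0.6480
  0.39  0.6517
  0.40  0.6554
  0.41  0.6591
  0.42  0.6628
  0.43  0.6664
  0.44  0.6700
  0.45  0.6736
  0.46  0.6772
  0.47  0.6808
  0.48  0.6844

-0.3520

T = 1.5;  σ√T = 0.4042
d₁ = [ln(185/180) + (0.029 + 0.33²/2)·1.5] / 0.4042 = [0.0274 + 0.1252] / 0.4042 = 0.3775 ⇒ 0.38
N(d₁) = N(0.38) = 0.6480
Δ_put = N(d₁) − 1 = 0.6480 − 1 = -0.3520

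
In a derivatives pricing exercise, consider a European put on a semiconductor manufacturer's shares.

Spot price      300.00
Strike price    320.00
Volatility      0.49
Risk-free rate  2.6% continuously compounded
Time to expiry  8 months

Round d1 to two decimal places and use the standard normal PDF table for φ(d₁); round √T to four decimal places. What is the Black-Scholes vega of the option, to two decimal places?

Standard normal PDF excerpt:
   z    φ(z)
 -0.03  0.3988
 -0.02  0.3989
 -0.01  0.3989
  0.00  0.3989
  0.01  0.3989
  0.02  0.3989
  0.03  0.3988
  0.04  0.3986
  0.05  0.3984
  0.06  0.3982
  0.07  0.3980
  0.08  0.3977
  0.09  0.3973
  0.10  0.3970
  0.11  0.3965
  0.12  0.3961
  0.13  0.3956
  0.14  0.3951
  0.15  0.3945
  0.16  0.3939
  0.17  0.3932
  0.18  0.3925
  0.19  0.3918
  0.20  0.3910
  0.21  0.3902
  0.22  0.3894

σ√T = 0.49 × 0.8165 = 0.4001
d₁ = [ln(300/320) + (0.026 + 0.49²/2)·0.6667] / 0.4001 = [-0.0645 + 0.0974] / 0.4001 = 0.0821 which rounds to 0.08
√T = √0.6667 = 0.8165
φ(d₁) = φ(0.08) = 0.3977
vega = S·φ(d₁)·√T = 300·0.3977·0.8165 = 97.4166
(The call has the same vega.)

97.42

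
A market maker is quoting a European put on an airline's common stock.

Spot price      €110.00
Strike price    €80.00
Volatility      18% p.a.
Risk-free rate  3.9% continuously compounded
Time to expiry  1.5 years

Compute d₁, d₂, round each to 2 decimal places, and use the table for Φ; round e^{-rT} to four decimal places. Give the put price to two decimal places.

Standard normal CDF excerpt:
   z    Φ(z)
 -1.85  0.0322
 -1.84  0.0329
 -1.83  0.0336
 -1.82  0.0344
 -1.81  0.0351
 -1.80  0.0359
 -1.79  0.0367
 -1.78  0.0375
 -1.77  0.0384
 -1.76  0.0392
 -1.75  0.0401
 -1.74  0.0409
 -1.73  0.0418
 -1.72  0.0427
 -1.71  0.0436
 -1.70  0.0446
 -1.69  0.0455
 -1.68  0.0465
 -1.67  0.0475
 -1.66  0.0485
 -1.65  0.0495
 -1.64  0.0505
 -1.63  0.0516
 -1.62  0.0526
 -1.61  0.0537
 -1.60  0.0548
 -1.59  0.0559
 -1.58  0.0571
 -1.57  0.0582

€0.35

T = 1.5;  σ√T = 0.2205
d₁ = [ln(110/80) + (0.039 + ½·0.18²)·1.5] / (σ√T) = (0.3185 + 0.0828) / 0.2205 = 1.8201 ≈ 1.82
d₂ = 1.8201 − 0.2205 = 1.5997 ≈ 1.60
e^(−rT) = e^(−0.039·1.5) = 0.9432
N(−d₂) = N(-1.60) = 0.0548;  N(−d₁) = N(-1.82) = 0.0344
P = 80·0.9432·0.0548 − 110·0.0344 = 4.1350 − 3.7840 = 0.3510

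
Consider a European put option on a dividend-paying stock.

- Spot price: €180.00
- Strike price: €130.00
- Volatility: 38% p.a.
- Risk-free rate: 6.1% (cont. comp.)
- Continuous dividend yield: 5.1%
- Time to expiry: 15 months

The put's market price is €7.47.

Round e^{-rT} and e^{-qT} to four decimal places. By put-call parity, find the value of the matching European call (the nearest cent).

€55.89

exp(−qT) = exp(−0.051·1.25) = 0.9382;  exp(−rT) = exp(−0.061·1.25) = 0.9266
Put-call parity: C − P = S·e^(−qT) − K·e^(−rT) = 180·0.9382 − 130·0.9266 = 168.8760 − 120.4580 = 48.4180
C = P + (C − P) = 7.47 + (48.4180) = 55.8880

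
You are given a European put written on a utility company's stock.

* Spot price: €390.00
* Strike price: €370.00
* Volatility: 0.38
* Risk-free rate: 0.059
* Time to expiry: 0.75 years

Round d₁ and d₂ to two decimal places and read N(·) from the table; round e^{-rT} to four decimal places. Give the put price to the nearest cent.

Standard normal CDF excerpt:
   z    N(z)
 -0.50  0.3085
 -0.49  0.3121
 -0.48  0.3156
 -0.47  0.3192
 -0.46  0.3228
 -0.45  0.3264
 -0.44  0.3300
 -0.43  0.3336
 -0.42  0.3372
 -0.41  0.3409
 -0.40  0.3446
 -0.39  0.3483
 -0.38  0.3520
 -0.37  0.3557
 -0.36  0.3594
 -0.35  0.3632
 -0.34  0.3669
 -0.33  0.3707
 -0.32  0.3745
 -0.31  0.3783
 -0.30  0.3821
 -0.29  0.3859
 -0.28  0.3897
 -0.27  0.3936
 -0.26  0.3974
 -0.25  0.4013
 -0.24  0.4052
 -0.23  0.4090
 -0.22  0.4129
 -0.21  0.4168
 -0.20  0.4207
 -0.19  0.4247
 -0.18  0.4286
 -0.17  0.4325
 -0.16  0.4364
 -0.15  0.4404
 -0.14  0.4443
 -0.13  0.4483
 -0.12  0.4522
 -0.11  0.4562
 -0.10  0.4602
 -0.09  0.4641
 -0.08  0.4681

€32.80

σ√T = 0.38·√0.75 = 0.3291
d₁ = [ln(390/370) + (0.059 + 0.38²/2)·0.75] / 0.3291 = [0.0526 + 0.0984] / 0.3291 = 0.4590 ≈ 0.46
d₂ = d₁ − σ√T = 0.4590 − 0.3291 = 0.1299 ≈ 0.13
exp(−rT) = exp(−0.059·0.75) = 0.9567
P = 370·0.9567·N(-0.13) − 390·N(-0.46) = 370·0.9567·0.4483 − 390·0.3228 = 158.6888 − 125.8920 = 32.7968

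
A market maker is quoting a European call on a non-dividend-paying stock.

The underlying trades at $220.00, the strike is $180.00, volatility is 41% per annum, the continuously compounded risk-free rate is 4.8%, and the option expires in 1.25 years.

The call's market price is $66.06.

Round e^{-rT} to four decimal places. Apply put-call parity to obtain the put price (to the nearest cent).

exp(−rT) = exp(−0.048·1.25) = 0.9418
Put-call parity: C − P = S − K·e^(−rT) = 220 − 180·0.9418 = 220 − 169.5240 = 50.4760
P = C − (C − P) = 66.06 − (50.4760) = 15.5840

$15.58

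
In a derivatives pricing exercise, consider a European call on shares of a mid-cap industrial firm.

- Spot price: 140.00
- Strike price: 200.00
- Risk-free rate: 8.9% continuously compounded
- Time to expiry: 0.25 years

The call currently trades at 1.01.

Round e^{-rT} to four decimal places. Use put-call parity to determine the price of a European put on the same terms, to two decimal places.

exp(−rT) = exp(−0.089·0.25) = 0.9780
Put-call parity: C − P = S − K·e^(−rT) = 140 − 200·0.9780 = 140 − 195.6000 = -55.6000
P = C − (C − P) = 1.01 − (-55.6000) = 56.6100

56.61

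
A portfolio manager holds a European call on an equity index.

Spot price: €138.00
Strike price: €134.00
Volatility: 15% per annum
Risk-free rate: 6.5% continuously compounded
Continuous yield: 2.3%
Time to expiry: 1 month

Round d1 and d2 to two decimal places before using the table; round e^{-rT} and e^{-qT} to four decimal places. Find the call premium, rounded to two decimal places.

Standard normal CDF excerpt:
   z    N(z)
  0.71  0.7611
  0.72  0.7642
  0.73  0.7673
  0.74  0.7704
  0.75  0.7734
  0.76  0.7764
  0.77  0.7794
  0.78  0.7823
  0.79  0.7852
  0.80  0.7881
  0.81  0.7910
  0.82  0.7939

σ√T = 0.15·√0.08333 = 0.0433
d₁ = [ln(138/134) + (0.065 − 0.023 + 0.15²/2)·0.08333] / 0.0433 = [0.0294 + 0.0044] / 0.0433 = 0.7818 which rounds to 0.78
d₂ = d₁ − σ√T = 0.7818 − 0.0433 = 0.7385 which rounds to 0.74
exp(−qT) = exp(−0.023·0.08333) = 0.9981;  exp(−rT) = exp(−0.065·0.08333) = 0.9946
N(d₁) = N(0.78) = 0.7823;  N(d₂) = N(0.74) = 0.7704
C = 138·0.9981·0.7823 − 134·0.9946·0.7704 = 107.7523 − 102.6761 = 5.0761

€5.08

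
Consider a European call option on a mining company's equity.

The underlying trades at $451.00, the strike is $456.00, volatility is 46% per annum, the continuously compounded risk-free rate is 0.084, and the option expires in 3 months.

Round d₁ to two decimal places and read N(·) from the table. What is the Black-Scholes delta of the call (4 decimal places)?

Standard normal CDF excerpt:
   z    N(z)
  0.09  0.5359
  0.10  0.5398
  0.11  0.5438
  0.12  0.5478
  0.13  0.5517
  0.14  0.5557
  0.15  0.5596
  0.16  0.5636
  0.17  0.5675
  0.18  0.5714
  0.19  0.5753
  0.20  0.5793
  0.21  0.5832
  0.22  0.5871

T = 0.25;  σ√T = 0.2300
ln(S/K) + (r + σ²/2)T = ln(451/456) + (0.084 + 0.46²/2)·0.25 = -0.0110 + 0.0475 = 0.0364
d₁ = 0.0364 / 0.2300 = 0.1584 which rounds to 0.16
N(d₁) = N(0.16) = 0.5636
Δ_call = N(d₁) = 0.5636

0.5636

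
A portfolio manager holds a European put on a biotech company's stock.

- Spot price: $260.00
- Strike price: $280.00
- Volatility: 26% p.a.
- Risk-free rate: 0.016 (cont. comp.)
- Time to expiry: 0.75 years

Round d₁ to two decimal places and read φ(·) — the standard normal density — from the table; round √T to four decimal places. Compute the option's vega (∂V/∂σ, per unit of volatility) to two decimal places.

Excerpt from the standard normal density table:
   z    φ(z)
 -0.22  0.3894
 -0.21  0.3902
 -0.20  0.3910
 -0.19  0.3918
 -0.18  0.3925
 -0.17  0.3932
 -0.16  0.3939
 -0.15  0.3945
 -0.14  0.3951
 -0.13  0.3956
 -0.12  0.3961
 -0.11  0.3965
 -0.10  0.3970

σ√T = 0.26 × 0.8660 = 0.2252
d₁ = [ln(260/280) + (0.016 + 0.26²/2)·0.75] / 0.2252 = [-0.0741 + 0.0374] / 0.2252 = -0.1632 → -0.16
√T = √0.75 = 0.8660
φ(d₁) = φ(-0.16) = 0.3939
vega = S·φ(d₁)·√T = 260·0.3939·0.8660 = 88.6905
(The call has the same vega.)

88.69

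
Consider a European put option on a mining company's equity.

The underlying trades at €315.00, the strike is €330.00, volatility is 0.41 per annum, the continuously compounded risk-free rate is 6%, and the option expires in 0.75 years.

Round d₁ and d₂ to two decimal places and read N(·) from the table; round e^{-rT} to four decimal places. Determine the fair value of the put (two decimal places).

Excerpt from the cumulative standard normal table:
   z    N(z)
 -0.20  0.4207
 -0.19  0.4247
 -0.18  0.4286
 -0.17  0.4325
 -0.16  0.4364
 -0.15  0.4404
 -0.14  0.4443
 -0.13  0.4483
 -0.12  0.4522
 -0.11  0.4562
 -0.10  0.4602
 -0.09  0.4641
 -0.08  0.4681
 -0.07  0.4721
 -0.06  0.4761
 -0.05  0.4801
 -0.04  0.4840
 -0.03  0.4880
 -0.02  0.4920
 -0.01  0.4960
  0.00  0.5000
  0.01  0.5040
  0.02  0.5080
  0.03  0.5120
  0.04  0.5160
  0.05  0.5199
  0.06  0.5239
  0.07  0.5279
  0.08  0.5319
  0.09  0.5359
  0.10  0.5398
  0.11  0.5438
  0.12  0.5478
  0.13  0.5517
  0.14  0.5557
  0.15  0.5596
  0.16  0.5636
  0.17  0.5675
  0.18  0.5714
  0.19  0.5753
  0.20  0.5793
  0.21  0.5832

€44.03

σ√T = 0.41·√0.75 = 0.3551
d₁ = [ln(315/330) + (0.06 + 0.41²/2)·0.75] / 0.3551 = [-0.0465 + 0.1080] / 0.3551 = 0.1733 which rounds to 0.17
d₂ = d₁ − σ√T = 0.1733 − 0.3551 = -0.1818 which rounds to -0.18
exp(−rT) = exp(−0.06·0.75) = 0.9560
N(−d₂) = N(0.18) = 0.5714;  N(−d₁) = N(-0.17) = 0.4325
P = 330·0.9560·0.5714 − 315·0.4325 = 180.2653 − 136.2375 = 44.0278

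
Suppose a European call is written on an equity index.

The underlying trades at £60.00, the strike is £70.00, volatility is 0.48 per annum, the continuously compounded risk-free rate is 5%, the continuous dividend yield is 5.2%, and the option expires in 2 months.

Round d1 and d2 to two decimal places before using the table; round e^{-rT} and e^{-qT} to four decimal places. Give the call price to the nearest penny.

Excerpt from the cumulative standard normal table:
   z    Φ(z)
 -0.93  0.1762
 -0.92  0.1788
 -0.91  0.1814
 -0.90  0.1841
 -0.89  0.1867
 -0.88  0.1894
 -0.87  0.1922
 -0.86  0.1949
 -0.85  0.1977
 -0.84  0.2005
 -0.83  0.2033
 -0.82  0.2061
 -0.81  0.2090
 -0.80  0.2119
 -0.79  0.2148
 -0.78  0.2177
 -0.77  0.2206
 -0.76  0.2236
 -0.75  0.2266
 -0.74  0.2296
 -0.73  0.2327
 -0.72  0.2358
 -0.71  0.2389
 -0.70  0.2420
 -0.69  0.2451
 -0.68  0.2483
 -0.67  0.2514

£1.62

σ√T = 0.48·√0.1667 = 0.1960
d₁ = [ln(60/70) + (0.05 − 0.052 + ½·0.48²)·0.1667] / (σ√T) = (-0.1542 + 0.0189) / 0.1960 = -0.6904 ≈ -0.69
d₂ = -0.6904 − 0.1960 = -0.8863 ≈ -0.89
e^(−qT) = e^(−0.052·0.1667) = 0.9914;  e^(−rT) = e^(−0.05·0.1667) = 0.9917
N(d₁) = N(-0.69) = 0.2451;  N(d₂) = N(-0.89) = 0.1867
C = 60·0.9914·0.2451 − 70·0.9917·0.1867 = 14.5795 − 12.9605 = 1.6190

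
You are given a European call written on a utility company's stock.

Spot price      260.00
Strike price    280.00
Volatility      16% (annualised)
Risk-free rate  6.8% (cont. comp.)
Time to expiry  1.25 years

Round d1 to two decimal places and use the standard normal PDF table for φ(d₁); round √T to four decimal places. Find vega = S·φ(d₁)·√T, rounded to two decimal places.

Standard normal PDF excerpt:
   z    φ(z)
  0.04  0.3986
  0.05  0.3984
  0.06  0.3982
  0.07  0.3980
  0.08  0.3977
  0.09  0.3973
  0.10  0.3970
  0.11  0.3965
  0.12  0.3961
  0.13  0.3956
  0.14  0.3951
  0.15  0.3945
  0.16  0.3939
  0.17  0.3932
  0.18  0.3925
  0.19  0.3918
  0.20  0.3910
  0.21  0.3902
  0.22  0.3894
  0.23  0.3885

σ√T = 0.16 × 1.1180 = 0.1789
d₁ = [ln(260/280) + (0.068 + ½·0.16²)·1.25] / (σ√T) = (-0.0741 + 0.1010) / 0.1789 = 0.1503 which rounds to 0.15
√T = √1.25 = 1.1180
φ(d₁) = φ(0.15) = 0.3945
vega = S·φ(d₁)·√T = 260·0.3945·1.1180 = 114.6733

114.67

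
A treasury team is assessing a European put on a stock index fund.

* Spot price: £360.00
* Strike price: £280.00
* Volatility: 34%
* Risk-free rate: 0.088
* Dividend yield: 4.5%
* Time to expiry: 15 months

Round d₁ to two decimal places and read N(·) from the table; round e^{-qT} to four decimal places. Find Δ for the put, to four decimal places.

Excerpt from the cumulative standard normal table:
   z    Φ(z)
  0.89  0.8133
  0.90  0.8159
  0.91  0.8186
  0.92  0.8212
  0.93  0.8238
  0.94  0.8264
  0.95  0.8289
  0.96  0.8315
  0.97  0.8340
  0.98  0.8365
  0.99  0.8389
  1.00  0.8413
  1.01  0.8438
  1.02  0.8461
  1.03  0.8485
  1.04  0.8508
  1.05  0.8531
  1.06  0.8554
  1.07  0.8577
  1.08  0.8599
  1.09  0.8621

-0.1523

σ√T = 0.34·√1.25 = 0.3801
d₁ = [ln(360/280) + (0.088 − 0.045 + 0.34²/2)·1.25] / 0.3801 = [0.2513 + 0.1260] / 0.3801 = 0.9926 which rounds to 0.99
N(d₁) = N(0.99) = 0.8389
Δ_put = exp(−qT)·(N(d₁) − 1) = 0.9453·(0.8389 − 1) = -0.1523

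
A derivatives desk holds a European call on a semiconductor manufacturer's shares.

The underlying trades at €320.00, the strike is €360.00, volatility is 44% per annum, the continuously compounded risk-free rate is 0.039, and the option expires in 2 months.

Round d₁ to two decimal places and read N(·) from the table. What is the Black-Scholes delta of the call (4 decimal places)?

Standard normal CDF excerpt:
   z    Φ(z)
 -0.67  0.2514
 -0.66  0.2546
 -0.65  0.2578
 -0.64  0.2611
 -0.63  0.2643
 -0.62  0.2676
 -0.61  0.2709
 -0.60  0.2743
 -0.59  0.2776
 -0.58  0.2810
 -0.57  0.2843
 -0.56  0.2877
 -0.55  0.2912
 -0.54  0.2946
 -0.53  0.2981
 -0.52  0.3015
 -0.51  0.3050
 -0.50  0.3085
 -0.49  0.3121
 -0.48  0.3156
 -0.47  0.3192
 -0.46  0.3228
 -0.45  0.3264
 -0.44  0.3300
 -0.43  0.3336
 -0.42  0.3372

σ√T = 0.44 × 0.4082 = 0.1796
ln(S/K) + (r + σ²/2)T = ln(320/360) + (0.039 + 0.44²/2)·0.1667 = -0.1178 + 0.0226 = -0.0951
d₁ = -0.0951 / 0.1796 = -0.5297 which rounds to -0.53
N(d₁) = N(-0.53) = 0.2981
Δ_call = N(d₁) = 0.2981

0.2981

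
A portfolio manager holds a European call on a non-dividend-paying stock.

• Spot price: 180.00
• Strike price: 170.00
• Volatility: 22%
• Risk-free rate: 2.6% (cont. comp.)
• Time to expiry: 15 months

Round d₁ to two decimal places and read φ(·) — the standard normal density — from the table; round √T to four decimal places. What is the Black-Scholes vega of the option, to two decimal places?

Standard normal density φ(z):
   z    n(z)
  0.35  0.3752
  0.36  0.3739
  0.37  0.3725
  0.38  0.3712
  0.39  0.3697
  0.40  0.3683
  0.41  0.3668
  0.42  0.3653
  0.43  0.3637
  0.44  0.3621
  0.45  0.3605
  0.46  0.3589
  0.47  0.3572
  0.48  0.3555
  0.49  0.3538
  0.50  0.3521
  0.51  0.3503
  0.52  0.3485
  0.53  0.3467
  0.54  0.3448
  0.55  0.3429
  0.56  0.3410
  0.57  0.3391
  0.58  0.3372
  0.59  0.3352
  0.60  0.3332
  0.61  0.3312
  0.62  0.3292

71.20

σ√T = 0.22 × 1.1180 = 0.2460
d₁ = [ln(180/170) + (0.026 + 0.22²/2)·1.25] / 0.2460 = [0.0572 + 0.0628] / 0.2460 = 0.4875 ⇒ 0.49
√T = √1.25 = 1.1180
φ(d₁) = φ(0.49) = 0.3538
vega = S·φ(d₁)·√T = 180·0.3538·1.1180 = 71.1987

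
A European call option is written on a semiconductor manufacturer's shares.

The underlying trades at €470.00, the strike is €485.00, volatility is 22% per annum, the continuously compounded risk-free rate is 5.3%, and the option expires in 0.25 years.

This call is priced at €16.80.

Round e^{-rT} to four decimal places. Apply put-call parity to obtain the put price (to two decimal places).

€25.40

exp(−rT) = exp(−0.053·0.25) = 0.9868
Put-call parity: C − P = S − K·e^(−rT) = 470 − 485·0.9868 = 470 − 478.5980 = -8.5980
P = C − (C − P) = 16.80 − (-8.5980) = 25.3980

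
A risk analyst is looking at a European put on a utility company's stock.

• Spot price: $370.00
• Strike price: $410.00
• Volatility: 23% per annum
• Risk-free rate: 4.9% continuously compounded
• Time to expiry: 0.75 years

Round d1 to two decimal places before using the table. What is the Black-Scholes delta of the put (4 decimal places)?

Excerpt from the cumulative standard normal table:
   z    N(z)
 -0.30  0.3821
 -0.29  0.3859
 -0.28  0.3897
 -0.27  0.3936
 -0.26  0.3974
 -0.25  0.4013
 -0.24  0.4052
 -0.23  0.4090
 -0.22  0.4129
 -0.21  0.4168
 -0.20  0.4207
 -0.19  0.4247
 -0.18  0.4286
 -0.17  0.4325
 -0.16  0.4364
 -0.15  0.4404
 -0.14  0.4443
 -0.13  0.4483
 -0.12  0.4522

-0.5910

σ√T = 0.23·√0.75 = 0.1992
ln(S/K) + (r + σ²/2)T = ln(370/410) + (0.049 + 0.23²/2)·0.75 = -0.1027 + 0.0566 = -0.0461
d₁ = -0.0461 / 0.1992 = -0.2313 which rounds to -0.23
N(d₁) = N(-0.23) = 0.4090
Δ_put = N(d₁) − 1 = 0.4090 − 1 = -0.5910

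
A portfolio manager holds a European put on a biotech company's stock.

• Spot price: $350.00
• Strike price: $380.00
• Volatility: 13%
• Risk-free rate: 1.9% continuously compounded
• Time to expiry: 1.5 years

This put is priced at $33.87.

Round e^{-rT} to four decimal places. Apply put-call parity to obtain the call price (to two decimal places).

$14.55

exp(−rT) = exp(−0.019·1.5) = 0.9719
Put-call parity: C − P = S − K·e^(−rT) = 350 − 380·0.9719 = 350 − 369.3220 = -19.3220
C = P + (C − P) = 33.87 + (-19.3220) = 14.5480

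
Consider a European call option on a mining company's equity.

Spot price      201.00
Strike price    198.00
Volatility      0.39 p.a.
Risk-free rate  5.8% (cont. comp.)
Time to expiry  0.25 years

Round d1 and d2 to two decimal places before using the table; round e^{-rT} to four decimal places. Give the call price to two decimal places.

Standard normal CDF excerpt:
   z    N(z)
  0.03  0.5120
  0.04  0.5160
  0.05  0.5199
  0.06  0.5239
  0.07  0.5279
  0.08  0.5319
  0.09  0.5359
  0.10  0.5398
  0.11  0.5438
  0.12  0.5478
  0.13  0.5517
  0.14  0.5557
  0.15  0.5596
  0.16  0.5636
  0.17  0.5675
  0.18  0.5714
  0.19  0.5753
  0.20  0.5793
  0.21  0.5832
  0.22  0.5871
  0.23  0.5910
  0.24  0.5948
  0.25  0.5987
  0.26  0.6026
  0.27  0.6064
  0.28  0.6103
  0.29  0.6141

18.88

σ√T = 0.39 × 0.5000 = 0.1950
d₁ = [ln(201/198) + (0.058 + ½·0.39²)·0.25] / (σ√T) = (0.0150 + 0.0335) / 0.1950 = 0.2490 ⇒ 0.25
d₂ = 0.2490 − 0.1950 = 0.0540 ⇒ 0.05
exp(−rT) = exp(−0.058·0.25) = 0.9856
C = 201·N(0.25) − 198·0.9856·N(0.05) = 201·0.5987 − 198·0.9856·0.5199 = 120.3387 − 101.4579 = 18.8808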